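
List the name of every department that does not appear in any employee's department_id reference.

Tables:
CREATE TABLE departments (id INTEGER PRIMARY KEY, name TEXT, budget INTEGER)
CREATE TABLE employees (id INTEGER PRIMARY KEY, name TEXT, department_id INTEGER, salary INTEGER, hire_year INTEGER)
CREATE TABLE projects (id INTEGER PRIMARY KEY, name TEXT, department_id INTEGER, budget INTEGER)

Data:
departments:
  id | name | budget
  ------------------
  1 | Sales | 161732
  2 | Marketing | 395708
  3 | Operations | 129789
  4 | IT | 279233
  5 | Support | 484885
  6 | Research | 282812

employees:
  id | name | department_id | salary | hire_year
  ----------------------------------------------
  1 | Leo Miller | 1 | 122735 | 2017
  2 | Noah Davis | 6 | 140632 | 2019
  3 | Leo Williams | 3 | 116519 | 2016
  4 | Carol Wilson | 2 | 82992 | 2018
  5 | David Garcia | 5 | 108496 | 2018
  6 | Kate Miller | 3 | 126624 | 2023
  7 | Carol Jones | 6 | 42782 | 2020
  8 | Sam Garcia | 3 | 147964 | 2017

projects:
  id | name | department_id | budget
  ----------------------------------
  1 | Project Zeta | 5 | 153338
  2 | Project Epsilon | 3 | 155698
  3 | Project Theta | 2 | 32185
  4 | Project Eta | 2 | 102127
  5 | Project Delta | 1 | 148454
SELECT p.name FROM departments p LEFT JOIN employees c ON c.department_id = p.id WHERE c.id IS NULL

Execution result:
IT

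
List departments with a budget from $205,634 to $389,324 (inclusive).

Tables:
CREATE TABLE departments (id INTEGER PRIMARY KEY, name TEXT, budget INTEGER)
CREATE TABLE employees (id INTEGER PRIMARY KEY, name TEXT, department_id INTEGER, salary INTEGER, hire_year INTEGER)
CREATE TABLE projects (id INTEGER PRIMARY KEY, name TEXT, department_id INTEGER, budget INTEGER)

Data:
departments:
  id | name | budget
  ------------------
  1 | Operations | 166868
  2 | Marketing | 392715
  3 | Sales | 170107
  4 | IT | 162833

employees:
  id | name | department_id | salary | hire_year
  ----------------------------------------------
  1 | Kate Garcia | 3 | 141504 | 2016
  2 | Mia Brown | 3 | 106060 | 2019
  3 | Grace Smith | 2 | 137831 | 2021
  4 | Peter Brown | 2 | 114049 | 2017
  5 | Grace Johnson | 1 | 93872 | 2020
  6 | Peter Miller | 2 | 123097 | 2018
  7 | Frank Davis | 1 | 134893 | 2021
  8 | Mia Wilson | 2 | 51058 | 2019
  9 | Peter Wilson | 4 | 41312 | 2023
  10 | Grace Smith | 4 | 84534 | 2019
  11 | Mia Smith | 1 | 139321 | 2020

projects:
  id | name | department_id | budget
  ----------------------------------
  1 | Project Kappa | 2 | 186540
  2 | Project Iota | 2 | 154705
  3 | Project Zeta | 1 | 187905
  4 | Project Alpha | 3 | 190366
SELECT name, budget FROM departments WHERE budget BETWEEN 205634 AND 389324

Execution result:
(no rows)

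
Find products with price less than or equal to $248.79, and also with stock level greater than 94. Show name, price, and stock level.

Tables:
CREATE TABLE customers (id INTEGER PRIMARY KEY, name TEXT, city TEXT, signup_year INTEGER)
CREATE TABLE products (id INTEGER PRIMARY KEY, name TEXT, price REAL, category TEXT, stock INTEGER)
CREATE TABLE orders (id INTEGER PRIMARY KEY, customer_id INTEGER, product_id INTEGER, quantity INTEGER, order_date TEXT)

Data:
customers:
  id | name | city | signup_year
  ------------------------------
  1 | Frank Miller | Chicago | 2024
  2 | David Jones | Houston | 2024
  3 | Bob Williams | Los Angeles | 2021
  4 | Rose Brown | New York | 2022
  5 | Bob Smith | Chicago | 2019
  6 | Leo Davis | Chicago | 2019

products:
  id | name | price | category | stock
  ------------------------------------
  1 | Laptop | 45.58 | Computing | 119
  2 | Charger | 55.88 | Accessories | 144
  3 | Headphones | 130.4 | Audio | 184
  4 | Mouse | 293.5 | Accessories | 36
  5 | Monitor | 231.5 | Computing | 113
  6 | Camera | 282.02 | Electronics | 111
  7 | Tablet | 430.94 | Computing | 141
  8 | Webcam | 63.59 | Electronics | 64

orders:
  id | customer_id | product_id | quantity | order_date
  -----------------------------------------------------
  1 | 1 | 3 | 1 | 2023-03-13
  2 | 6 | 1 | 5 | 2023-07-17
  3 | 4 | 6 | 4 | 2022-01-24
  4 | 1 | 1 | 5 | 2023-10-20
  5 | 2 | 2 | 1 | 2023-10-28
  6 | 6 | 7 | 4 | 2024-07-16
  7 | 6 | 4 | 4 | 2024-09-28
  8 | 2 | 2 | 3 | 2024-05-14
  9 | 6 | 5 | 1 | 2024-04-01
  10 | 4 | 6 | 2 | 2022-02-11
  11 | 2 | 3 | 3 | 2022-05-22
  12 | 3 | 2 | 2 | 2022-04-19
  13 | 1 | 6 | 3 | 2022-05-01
SELECT name, price, stock FROM products WHERE price <= 248.79 AND stock > 94

Execution result:
name | price | stock
Laptop | 45.58 | 119
Charger | 55.88 | 144
Headphones | 130.40 | 184
Monitor | 231.50 | 113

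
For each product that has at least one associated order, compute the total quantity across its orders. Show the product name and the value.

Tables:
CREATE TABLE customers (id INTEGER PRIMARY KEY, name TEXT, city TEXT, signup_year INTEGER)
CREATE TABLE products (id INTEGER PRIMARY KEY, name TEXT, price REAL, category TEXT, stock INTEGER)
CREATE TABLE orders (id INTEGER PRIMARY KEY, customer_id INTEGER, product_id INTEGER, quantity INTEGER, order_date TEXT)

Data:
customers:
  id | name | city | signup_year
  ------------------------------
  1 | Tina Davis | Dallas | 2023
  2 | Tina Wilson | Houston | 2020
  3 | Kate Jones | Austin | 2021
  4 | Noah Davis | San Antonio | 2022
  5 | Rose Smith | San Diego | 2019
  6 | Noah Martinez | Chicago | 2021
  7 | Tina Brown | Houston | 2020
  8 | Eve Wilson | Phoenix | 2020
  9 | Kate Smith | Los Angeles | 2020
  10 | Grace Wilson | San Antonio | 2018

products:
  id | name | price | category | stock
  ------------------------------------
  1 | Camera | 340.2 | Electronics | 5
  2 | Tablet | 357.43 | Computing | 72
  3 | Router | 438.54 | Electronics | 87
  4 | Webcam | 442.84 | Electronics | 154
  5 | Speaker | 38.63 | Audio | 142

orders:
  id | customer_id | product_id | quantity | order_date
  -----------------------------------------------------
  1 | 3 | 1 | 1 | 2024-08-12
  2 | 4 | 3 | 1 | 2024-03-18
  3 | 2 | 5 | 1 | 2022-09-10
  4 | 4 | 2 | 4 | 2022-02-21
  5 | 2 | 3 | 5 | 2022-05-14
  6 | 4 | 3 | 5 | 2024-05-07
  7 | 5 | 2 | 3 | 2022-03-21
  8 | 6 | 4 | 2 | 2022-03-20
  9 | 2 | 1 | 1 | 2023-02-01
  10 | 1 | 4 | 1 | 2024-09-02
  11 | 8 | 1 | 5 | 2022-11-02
SELECT p.name, SUM(c.quantity) AS sum_quantity FROM orders c JOIN products p ON c.product_id = p.id GROUP BY p.id, p.name

Execution result:
name | sum_quantity
Camera | 7
Tablet | 7
Router | 11
Webcam | 3
Speaker | 1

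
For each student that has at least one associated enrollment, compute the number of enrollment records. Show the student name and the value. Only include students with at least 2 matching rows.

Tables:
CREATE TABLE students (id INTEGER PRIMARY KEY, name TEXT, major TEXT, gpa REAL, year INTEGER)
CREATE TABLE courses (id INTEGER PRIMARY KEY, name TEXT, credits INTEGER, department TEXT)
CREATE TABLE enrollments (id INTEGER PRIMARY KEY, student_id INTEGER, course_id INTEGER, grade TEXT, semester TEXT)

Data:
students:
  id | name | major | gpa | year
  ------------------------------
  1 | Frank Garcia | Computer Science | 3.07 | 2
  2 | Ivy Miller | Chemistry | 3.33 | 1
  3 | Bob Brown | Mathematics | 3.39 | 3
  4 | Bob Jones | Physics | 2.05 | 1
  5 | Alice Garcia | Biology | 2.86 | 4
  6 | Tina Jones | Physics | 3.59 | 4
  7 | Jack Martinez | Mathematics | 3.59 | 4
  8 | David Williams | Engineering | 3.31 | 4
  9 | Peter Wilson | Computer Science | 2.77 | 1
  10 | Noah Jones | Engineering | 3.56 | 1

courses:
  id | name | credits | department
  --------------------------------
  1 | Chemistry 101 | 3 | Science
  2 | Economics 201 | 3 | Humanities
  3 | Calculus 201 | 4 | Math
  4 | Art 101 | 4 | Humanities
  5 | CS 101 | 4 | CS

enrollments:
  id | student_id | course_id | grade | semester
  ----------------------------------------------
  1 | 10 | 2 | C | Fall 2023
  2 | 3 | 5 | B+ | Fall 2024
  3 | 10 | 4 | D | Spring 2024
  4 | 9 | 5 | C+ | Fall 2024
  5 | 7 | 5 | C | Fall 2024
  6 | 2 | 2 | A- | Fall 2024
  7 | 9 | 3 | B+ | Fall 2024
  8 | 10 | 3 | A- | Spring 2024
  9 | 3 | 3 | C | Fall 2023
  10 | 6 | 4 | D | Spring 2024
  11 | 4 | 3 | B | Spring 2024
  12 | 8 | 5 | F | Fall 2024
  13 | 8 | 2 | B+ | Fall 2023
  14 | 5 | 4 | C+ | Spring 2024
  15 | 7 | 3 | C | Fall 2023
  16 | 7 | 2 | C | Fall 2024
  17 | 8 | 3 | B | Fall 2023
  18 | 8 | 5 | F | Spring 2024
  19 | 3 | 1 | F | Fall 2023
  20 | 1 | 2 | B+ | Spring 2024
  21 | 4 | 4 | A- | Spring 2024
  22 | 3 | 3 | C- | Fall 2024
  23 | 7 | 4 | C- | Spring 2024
SELECT p.name, COUNT(*) AS n FROM enrollments c JOIN students p ON c.student_id = p.id GROUP BY p.id, p.name HAVING COUNT(*) >= 2

Execution result:
name | n
Bob Brown | 4
Bob Jones | 2
Jack Martinez | 4
David Williams | 4
Peter Wilson | 2
Noah Jones | 3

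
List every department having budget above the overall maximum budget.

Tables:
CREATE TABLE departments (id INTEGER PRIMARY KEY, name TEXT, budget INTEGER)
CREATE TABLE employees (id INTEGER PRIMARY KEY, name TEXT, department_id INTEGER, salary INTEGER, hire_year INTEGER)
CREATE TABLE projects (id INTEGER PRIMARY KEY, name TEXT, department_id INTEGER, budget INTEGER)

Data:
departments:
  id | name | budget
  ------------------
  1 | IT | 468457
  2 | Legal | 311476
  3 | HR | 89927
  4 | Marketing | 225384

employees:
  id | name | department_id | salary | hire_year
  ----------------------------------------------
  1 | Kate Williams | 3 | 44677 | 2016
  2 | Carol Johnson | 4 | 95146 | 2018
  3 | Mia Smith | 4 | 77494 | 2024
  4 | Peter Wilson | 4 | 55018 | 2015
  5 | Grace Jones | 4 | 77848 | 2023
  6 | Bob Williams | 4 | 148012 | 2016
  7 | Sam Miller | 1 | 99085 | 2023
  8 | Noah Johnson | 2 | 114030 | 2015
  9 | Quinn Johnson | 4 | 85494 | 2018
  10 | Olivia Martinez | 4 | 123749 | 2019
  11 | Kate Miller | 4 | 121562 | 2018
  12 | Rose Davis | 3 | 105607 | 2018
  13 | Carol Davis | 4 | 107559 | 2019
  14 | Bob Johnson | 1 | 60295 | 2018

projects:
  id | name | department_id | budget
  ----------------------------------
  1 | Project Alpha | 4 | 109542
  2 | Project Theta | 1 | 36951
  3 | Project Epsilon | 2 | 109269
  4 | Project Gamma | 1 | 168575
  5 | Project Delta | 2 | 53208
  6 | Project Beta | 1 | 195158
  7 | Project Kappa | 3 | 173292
SELECT name, budget FROM departments WHERE budget > (SELECT MAX(budget) FROM departments)

Execution result:
(no rows)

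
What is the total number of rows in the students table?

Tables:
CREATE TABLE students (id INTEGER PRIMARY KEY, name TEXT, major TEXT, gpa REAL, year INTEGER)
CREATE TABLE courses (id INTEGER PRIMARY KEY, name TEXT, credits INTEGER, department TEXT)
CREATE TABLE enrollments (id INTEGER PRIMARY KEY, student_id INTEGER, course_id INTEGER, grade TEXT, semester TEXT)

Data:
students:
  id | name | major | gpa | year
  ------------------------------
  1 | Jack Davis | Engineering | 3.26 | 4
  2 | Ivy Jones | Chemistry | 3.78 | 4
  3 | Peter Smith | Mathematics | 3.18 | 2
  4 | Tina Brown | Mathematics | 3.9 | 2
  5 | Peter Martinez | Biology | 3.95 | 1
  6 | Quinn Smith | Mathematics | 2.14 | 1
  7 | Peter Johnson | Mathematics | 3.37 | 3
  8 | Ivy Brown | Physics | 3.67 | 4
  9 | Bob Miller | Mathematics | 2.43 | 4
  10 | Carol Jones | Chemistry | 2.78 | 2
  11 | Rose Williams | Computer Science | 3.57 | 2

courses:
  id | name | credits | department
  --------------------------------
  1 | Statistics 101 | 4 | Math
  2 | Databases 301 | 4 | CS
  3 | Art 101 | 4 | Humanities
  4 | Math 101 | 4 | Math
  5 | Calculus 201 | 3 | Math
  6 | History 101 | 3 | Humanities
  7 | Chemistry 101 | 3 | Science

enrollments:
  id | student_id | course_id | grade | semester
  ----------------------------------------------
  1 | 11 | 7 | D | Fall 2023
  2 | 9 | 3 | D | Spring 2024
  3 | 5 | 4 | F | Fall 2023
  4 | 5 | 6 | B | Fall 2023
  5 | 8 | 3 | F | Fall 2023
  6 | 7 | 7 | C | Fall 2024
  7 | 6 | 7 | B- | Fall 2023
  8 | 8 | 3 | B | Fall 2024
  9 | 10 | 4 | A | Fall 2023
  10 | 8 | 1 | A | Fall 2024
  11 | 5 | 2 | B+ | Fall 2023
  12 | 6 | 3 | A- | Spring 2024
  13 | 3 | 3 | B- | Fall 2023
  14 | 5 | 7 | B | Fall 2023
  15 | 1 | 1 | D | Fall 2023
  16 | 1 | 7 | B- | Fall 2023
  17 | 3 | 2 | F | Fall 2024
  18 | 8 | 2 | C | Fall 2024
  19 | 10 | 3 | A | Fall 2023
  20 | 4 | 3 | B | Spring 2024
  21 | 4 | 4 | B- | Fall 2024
SELECT COUNT(*) FROM students

Execution result:
11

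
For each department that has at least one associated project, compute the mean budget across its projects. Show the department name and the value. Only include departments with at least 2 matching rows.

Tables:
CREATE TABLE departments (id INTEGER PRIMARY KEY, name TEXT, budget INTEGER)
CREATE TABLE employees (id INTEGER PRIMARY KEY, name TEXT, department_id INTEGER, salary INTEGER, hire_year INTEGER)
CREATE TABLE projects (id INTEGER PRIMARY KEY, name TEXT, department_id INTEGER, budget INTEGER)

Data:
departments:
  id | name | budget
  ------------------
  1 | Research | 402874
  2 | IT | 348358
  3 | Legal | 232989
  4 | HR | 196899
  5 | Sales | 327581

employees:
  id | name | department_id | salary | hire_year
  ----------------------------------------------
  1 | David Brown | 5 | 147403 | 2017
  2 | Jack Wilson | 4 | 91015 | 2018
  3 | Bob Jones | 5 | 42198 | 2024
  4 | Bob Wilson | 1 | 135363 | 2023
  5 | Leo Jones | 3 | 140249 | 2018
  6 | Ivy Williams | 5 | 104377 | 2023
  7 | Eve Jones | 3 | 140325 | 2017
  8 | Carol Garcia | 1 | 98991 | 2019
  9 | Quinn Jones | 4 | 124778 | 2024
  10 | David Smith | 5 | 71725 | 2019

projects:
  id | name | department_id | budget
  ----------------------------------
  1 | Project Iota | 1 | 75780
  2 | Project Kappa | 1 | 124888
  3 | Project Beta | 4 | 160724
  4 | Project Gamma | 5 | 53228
SELECT p.name, AVG(c.budget) AS avg_budget FROM projects c JOIN departments p ON c.department_id = p.id GROUP BY p.id, p.name HAVING COUNT(*) >= 2

Execution result:
name | avg_budget
Research | 100334.00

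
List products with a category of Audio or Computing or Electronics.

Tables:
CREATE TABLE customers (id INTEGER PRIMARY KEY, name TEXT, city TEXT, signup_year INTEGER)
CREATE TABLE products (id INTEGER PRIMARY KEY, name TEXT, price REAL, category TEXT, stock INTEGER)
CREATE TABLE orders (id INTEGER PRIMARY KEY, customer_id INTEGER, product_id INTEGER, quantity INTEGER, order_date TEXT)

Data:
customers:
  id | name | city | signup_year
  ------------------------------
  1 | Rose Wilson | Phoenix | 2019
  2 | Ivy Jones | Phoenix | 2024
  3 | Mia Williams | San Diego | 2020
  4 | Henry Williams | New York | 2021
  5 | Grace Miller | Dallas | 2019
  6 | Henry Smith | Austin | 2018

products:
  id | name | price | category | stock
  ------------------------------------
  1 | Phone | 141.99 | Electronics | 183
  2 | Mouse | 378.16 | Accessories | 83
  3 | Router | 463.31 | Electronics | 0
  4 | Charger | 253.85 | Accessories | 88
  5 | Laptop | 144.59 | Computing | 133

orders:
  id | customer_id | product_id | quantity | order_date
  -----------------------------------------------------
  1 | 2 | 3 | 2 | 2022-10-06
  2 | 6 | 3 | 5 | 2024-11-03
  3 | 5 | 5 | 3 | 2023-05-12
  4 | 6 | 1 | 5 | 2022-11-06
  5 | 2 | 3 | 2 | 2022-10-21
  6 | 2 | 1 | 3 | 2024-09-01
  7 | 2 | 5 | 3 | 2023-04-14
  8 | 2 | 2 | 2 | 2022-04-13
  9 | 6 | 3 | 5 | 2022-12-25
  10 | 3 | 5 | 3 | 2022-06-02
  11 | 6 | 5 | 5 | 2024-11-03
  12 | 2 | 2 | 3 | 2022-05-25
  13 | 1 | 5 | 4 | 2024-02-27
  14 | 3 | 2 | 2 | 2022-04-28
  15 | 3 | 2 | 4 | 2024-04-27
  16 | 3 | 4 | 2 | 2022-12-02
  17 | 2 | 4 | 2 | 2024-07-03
SELECT name, category FROM products WHERE category IN ('Audio', 'Computing', 'Electronics')

Execution result:
name | category
Phone | Electronics
Router | Electronics
Laptop | Computing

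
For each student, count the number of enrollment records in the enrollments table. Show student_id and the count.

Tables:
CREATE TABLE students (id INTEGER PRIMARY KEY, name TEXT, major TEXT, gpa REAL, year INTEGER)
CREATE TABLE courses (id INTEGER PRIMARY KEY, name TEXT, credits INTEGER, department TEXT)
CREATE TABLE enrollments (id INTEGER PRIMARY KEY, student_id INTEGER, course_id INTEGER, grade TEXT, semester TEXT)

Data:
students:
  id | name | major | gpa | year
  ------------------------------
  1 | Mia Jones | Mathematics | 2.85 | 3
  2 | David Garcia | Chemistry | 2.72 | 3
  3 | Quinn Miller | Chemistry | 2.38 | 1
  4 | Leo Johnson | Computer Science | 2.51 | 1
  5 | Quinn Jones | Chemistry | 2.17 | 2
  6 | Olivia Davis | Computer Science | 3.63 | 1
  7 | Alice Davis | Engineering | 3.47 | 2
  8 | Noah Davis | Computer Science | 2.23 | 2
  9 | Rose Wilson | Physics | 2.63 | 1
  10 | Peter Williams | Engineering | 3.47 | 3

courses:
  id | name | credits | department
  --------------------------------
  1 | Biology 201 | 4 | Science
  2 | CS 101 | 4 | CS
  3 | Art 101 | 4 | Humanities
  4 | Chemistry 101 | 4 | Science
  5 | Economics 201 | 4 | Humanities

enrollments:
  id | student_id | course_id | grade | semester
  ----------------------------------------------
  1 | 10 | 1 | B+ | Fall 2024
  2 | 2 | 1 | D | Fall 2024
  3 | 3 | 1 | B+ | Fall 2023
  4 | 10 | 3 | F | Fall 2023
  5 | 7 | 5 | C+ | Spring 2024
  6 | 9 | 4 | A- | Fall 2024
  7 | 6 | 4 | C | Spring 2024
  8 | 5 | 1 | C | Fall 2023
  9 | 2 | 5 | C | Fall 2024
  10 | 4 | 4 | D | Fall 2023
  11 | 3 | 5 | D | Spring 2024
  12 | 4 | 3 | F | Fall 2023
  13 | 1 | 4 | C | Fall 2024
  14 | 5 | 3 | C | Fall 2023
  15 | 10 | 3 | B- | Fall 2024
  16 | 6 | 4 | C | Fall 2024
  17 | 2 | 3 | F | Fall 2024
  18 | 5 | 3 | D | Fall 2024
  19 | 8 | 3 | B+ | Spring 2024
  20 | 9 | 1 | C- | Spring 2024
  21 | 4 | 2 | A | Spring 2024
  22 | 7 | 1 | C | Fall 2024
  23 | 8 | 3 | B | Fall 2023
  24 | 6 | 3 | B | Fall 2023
SELECT student_id, COUNT(*) AS enrollment_count FROM enrollments GROUP BY student_id

Execution result:
student_id | enrollment_count
1 | 1
2 | 3
3 | 2
4 | 3
5 | 3
6 | 3
7 | 2
8 | 2
9 | 2
10 | 3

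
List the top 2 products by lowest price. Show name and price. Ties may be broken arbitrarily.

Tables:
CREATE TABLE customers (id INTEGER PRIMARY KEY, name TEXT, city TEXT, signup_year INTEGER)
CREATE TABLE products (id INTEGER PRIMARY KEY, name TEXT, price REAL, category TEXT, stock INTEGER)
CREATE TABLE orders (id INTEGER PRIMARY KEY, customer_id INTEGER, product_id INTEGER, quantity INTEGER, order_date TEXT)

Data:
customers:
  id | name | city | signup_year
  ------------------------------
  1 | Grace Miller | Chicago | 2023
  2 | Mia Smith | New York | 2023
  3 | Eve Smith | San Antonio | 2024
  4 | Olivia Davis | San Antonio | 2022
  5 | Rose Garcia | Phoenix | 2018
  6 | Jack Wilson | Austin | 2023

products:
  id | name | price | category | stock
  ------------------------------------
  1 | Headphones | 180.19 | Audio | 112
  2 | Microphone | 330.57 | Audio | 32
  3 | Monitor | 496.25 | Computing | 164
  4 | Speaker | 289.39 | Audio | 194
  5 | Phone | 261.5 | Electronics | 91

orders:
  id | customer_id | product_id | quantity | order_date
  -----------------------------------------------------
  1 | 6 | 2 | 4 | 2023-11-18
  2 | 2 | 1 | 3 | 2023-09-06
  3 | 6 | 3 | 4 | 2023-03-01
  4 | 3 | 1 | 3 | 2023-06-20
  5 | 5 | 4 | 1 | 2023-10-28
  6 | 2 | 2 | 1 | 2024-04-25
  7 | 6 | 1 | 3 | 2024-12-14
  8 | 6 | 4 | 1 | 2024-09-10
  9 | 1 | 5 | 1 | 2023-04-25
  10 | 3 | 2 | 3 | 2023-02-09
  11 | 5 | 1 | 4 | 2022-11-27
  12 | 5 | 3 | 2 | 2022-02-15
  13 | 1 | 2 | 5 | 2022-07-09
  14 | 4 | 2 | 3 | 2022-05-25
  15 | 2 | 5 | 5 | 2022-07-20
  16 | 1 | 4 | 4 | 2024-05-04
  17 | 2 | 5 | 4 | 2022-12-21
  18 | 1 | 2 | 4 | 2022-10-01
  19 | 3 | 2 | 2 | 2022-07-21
SELECT name, price FROM products ORDER BY price ASC LIMIT 2

Execution result:
name | price
Headphones | 180.19
Phone | 261.50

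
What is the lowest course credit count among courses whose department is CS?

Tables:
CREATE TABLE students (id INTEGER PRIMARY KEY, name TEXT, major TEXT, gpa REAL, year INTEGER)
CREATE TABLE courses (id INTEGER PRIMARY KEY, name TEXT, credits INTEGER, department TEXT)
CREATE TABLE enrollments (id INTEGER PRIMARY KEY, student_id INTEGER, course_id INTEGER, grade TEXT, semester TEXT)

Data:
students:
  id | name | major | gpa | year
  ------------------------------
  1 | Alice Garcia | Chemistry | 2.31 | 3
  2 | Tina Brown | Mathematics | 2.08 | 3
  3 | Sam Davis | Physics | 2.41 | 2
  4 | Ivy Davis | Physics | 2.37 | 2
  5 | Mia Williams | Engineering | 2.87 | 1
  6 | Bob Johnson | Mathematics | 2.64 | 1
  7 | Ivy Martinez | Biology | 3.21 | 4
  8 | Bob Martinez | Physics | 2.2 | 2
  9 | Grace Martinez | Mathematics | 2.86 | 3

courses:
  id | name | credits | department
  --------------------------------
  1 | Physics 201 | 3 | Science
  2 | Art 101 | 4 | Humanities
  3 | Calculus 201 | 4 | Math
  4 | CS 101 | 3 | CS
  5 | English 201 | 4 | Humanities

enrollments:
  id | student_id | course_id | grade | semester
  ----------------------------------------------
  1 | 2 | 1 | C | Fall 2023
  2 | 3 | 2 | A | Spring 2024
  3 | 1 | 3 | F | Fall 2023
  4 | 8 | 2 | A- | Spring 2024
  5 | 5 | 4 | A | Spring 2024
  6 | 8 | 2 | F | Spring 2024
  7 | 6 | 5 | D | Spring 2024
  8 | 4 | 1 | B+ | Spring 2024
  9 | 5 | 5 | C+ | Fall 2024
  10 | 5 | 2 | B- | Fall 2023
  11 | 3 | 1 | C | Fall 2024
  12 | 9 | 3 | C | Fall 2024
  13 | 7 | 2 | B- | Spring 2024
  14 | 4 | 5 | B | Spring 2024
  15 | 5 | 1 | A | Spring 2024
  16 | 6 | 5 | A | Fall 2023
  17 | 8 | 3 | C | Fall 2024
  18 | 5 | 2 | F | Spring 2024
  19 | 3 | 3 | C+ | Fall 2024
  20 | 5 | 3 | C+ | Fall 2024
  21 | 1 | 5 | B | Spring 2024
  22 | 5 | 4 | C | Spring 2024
SELECT MIN(credits) FROM courses WHERE department = 'CS'

Execution result:
3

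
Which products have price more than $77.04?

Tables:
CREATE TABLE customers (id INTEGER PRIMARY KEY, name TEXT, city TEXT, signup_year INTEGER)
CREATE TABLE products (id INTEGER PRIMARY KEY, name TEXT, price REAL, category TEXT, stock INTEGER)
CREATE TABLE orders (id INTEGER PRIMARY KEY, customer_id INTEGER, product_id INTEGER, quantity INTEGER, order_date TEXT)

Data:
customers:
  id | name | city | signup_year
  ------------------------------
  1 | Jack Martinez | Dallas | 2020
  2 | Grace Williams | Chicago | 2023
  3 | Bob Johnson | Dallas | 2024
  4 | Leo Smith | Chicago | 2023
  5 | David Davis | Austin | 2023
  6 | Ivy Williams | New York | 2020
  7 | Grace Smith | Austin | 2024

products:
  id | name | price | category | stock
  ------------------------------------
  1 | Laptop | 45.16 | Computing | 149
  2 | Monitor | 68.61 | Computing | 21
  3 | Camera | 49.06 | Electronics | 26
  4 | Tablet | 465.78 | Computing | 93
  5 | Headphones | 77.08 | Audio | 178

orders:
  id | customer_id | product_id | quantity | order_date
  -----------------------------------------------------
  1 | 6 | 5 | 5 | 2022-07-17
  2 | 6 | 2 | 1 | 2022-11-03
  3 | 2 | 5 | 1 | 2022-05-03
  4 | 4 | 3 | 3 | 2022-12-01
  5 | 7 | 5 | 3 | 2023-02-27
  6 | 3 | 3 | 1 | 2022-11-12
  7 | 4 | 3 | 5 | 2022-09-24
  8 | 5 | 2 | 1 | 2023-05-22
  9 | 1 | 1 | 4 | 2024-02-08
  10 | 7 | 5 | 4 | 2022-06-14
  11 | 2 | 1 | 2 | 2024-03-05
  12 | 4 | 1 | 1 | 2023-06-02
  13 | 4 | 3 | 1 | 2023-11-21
SELECT name, price FROM products WHERE price > 77.04

Execution result:
name | price
Tablet | 465.78
Headphones | 77.08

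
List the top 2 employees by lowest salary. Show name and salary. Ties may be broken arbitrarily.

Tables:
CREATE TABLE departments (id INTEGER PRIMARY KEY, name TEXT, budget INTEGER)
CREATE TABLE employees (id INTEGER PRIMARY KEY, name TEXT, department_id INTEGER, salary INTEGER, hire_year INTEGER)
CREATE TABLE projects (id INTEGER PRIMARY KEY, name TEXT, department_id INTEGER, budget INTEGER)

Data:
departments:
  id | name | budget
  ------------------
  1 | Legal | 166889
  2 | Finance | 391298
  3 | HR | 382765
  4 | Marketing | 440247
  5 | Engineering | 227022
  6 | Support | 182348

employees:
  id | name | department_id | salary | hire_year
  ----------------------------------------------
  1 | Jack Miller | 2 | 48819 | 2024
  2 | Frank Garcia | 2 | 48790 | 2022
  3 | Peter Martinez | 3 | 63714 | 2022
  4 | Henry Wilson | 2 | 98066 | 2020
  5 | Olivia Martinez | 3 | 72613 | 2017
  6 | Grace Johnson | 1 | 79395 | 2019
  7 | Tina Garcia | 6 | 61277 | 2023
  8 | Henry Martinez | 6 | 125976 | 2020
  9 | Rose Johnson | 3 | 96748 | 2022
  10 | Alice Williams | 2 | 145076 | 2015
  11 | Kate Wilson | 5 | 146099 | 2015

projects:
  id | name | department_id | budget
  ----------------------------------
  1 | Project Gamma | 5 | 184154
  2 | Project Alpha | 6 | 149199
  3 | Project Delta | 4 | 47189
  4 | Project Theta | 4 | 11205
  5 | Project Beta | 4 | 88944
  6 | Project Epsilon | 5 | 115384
SELECT name, salary FROM employees ORDER BY salary ASC LIMIT 2

Execution result:
name | salary
Frank Garcia | 48790
Jack Miller | 48819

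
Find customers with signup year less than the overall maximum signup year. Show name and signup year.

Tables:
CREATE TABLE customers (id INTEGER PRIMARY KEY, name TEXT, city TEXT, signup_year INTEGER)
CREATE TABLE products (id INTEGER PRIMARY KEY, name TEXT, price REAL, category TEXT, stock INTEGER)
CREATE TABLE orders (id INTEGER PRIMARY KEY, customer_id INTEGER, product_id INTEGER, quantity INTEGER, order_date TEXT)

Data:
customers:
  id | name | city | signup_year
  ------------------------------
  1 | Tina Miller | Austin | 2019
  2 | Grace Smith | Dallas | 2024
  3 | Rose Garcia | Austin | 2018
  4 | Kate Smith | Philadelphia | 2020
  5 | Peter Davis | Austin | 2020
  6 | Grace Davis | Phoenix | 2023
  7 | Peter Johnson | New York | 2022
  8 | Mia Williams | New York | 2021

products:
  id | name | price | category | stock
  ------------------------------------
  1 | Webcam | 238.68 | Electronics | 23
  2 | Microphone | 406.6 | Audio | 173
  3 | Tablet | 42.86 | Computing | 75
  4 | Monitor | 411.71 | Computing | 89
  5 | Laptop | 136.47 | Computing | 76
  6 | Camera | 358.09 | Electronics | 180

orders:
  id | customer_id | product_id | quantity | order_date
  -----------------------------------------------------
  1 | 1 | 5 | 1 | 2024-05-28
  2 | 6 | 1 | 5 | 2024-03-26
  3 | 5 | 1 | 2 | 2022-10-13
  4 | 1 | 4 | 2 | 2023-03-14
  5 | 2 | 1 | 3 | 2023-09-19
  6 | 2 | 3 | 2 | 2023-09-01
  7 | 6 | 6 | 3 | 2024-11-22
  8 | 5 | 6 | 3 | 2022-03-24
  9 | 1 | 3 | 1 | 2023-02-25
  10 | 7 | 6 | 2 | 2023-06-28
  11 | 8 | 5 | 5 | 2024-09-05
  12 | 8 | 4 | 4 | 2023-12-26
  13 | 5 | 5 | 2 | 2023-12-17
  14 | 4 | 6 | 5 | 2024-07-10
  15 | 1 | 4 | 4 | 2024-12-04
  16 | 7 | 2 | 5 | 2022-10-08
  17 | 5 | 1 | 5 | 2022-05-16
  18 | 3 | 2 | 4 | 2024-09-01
SELECT name, signup_year FROM customers WHERE signup_year < (SELECT MAX(signup_year) FROM customers)

Execution result:
name | signup_year
Tina Miller | 2019
Rose Garcia | 2018
Kate Smith | 2020
Peter Davis | 2020
Grace Davis | 2023
Peter Johnson | 2022
Mia Williams | 2021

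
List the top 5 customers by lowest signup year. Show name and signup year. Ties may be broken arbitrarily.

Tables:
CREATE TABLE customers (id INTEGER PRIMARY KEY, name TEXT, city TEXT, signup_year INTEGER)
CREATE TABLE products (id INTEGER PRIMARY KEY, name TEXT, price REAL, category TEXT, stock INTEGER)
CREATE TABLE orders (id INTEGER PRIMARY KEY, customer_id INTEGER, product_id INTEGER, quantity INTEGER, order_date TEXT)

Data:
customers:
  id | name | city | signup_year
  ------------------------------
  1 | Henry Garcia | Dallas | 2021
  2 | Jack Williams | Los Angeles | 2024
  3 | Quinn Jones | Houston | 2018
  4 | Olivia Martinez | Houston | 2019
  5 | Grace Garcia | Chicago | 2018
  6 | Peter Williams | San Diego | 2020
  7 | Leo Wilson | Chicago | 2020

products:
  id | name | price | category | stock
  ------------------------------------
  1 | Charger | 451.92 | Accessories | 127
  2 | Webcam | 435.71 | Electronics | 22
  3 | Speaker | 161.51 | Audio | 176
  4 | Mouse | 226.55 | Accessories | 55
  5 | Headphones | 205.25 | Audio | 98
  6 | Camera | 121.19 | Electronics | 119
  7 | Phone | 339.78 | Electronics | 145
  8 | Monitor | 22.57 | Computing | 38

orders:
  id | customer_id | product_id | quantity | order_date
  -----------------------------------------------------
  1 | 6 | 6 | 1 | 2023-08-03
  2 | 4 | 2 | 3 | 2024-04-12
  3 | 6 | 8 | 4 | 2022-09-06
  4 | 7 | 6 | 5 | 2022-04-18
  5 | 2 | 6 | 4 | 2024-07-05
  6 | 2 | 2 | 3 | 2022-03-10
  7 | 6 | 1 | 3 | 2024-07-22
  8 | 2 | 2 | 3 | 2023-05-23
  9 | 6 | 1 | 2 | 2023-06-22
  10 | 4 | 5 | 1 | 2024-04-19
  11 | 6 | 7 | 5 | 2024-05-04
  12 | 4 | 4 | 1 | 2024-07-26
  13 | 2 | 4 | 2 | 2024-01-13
SELECT name, signup_year FROM customers ORDER BY signup_year ASC LIMIT 5

Execution result:
name | signup_year
Quinn Jones | 2018
Grace Garcia | 2018
Olivia Martinez | 2019
Peter Williams | 2020
Leo Wilson | 2020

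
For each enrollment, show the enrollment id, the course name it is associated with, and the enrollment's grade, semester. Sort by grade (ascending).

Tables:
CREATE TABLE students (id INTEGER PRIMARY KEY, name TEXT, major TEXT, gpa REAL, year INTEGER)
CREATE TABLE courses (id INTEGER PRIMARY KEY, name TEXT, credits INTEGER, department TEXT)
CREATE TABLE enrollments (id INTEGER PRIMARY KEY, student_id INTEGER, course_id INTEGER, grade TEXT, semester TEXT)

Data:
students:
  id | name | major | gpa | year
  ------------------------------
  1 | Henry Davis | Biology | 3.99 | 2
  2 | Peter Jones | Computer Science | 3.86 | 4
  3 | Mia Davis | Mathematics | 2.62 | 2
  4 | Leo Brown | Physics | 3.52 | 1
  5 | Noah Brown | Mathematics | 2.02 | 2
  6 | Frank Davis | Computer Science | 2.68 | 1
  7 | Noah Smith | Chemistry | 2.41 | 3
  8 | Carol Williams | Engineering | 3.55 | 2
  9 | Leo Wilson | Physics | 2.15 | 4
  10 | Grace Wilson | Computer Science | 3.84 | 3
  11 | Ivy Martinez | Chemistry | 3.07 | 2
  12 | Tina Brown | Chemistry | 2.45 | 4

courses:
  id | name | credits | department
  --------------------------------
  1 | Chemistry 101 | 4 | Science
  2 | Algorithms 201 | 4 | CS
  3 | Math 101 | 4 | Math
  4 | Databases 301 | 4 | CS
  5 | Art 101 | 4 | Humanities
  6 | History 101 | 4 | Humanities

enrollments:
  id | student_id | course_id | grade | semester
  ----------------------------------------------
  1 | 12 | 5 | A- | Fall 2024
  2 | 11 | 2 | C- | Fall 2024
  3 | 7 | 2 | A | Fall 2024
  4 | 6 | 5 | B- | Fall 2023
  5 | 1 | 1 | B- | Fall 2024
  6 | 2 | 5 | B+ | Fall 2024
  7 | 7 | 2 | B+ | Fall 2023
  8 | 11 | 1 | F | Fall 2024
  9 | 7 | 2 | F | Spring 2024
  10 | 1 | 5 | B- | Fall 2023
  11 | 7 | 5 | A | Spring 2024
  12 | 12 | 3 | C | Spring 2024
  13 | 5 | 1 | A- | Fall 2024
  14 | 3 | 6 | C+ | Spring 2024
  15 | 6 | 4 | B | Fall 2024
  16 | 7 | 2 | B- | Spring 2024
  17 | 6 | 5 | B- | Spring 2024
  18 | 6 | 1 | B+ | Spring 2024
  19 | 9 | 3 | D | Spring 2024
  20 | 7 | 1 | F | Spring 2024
SELECT c.id, p.name AS course, c.grade, c.semester FROM enrollments c JOIN courses p ON c.course_id = p.id ORDER BY c.grade ASC

Execution result:
id | course | grade | semester
3 | Algorithms 201 | A | Fall 2024
11 | Art 101 | A | Spring 2024
1 | Art 101 | A- | Fall 2024
13 | Chemistry 101 | A- | Fall 2024
15 | Databases 301 | B | Fall 2024
6 | Art 101 | B+ | Fall 2024
7 | Algorithms 201 | B+ | Fall 2023
18 | Chemistry 101 | B+ | Spring 2024
4 | Art 101 | B- | Fall 2023
5 | Chemistry 101 | B- | Fall 2024
10 | Art 101 | B- | Fall 2023
16 | Algorithms 201 | B- | Spring 2024
17 | Art 101 | B- | Spring 2024
12 | Math 101 | C | Spring 2024
14 | History 101 | C+ | Spring 2024
2 | Algorithms 201 | C- | Fall 2024
19 | Math 101 | D | Spring 2024
8 | Chemistry 101 | F | Fall 2024
9 | Algorithms 201 | F | Spring 2024
20 | Chemistry 101 | F | Spring 2024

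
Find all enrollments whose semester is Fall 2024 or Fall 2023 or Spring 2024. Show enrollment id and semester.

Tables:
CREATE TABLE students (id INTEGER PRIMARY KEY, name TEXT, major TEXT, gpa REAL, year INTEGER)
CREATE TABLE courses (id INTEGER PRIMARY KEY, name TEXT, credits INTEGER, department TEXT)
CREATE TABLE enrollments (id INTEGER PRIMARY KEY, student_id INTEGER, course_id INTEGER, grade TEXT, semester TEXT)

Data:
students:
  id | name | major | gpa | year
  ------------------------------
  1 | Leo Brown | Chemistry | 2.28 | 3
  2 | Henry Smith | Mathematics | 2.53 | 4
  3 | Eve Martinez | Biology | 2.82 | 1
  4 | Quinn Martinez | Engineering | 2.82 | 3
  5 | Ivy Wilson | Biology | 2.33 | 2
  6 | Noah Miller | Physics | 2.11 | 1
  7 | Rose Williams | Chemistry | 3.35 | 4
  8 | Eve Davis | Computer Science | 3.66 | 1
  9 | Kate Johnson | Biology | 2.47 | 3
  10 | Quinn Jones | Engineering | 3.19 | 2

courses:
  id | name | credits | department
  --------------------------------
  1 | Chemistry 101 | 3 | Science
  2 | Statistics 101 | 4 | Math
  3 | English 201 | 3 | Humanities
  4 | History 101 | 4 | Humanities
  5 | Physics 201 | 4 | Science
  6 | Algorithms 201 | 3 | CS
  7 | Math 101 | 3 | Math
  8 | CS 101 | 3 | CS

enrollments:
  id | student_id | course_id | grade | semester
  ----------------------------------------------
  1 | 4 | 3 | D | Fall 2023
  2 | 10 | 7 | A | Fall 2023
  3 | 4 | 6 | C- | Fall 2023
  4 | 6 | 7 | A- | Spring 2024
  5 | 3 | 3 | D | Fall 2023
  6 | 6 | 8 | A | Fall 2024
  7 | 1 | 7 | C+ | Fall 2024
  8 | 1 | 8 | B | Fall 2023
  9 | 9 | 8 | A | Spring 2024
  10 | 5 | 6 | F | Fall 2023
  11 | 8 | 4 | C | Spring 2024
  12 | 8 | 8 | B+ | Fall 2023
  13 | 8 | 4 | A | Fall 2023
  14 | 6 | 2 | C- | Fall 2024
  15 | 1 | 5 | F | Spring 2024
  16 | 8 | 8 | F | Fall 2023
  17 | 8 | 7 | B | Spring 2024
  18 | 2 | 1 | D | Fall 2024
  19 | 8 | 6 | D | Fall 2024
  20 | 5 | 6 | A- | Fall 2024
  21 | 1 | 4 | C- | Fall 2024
SELECT id, semester FROM enrollments WHERE semester IN ('Fall 2024', 'Fall 2023', 'Spring 2024')

Execution result:
id | semester
1 | Fall 2023
2 | Fall 2023
3 | Fall 2023
4 | Spring 2024
5 | Fall 2023
6 | Fall 2024
7 | Fall 2024
8 | Fall 2023
9 | Spring 2024
10 | Fall 2023
11 | Spring 2024
12 | Fall 2023
13 | Fall 2023
14 | Fall 2024
15 | Spring 2024
16 | Fall 2023
17 | Spring 2024
18 | Fall 2024
19 | Fall 2024
20 | Fall 2024
21 | Fall 2024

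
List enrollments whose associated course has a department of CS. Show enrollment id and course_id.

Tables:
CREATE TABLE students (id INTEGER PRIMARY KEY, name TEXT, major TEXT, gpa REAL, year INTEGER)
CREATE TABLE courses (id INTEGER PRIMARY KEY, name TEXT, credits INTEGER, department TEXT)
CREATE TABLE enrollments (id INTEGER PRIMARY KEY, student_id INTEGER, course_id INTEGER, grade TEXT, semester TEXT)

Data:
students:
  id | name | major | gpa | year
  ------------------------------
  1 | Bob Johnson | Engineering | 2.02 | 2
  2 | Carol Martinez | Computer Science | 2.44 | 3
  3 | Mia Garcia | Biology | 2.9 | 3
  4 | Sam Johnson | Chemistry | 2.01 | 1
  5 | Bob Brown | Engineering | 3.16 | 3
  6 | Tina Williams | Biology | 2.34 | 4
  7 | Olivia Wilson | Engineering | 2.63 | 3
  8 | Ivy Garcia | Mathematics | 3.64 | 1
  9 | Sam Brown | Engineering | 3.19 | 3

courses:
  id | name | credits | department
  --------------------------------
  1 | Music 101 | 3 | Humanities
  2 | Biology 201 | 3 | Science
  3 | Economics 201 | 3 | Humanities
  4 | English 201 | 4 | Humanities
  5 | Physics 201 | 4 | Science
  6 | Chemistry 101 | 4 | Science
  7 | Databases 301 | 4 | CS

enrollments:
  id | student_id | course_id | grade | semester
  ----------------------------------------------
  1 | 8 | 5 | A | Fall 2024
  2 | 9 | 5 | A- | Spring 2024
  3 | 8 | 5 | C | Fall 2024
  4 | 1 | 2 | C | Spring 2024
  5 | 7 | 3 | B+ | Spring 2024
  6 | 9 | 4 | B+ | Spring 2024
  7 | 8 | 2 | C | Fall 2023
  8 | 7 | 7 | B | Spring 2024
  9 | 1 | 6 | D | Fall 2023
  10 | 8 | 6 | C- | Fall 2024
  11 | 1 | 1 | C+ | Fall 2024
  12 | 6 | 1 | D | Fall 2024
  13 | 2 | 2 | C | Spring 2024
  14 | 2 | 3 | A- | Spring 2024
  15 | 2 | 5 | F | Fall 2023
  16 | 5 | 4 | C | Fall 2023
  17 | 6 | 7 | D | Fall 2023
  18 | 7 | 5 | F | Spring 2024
SELECT id, course_id FROM enrollments WHERE course_id IN (SELECT id FROM courses WHERE department = 'CS')

Execution result:
id | course_id
8 | 7
17 | 7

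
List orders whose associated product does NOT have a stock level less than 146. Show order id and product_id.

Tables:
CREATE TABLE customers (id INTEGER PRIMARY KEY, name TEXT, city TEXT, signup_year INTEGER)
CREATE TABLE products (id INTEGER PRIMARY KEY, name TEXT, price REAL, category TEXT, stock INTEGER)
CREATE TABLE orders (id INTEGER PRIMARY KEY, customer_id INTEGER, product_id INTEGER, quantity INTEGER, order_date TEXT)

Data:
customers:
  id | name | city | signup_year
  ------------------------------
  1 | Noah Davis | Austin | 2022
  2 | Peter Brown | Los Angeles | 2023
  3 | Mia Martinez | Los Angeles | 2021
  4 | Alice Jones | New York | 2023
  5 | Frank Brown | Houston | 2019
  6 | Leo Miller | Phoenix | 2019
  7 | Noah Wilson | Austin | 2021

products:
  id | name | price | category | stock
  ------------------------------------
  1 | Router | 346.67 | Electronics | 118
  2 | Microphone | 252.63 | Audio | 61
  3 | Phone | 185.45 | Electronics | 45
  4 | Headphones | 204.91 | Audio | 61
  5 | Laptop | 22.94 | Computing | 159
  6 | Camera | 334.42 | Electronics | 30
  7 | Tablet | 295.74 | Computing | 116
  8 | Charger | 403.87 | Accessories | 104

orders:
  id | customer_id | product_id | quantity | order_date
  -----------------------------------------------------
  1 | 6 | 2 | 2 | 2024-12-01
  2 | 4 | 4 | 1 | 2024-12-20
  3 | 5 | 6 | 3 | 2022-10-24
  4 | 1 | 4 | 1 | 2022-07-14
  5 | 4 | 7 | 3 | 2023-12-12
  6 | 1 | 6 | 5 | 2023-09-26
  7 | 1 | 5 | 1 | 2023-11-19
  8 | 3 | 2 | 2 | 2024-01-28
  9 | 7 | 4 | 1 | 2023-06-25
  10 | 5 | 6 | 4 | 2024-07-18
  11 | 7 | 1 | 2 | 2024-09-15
SELECT id, product_id FROM orders WHERE product_id NOT IN (SELECT id FROM products WHERE stock < 146)

Execution result:
id | product_id
7 | 5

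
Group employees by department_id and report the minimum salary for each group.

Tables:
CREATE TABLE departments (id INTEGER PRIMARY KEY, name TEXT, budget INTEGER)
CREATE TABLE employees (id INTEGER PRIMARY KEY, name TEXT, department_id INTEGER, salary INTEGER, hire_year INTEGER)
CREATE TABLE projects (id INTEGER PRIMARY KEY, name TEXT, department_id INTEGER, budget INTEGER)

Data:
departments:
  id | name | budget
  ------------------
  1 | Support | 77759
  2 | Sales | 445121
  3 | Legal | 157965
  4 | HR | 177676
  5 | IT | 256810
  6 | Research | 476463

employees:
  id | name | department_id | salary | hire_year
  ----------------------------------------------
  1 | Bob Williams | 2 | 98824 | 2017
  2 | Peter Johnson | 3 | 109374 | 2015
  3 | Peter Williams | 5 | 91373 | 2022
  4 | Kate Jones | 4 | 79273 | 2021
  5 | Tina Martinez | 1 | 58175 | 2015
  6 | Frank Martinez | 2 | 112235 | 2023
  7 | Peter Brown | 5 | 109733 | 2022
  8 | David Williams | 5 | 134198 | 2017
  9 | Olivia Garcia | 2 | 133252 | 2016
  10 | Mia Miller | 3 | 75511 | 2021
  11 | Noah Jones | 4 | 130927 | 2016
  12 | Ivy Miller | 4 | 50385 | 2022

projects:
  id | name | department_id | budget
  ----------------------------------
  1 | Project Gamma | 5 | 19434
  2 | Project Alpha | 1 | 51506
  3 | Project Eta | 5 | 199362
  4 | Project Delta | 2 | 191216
SELECT department_id, MIN(salary) AS min_salary FROM employees GROUP BY department_id

Execution result:
department_id | min_salary
1 | 58175
2 | 98824
3 | 75511
4 | 50385
5 | 91373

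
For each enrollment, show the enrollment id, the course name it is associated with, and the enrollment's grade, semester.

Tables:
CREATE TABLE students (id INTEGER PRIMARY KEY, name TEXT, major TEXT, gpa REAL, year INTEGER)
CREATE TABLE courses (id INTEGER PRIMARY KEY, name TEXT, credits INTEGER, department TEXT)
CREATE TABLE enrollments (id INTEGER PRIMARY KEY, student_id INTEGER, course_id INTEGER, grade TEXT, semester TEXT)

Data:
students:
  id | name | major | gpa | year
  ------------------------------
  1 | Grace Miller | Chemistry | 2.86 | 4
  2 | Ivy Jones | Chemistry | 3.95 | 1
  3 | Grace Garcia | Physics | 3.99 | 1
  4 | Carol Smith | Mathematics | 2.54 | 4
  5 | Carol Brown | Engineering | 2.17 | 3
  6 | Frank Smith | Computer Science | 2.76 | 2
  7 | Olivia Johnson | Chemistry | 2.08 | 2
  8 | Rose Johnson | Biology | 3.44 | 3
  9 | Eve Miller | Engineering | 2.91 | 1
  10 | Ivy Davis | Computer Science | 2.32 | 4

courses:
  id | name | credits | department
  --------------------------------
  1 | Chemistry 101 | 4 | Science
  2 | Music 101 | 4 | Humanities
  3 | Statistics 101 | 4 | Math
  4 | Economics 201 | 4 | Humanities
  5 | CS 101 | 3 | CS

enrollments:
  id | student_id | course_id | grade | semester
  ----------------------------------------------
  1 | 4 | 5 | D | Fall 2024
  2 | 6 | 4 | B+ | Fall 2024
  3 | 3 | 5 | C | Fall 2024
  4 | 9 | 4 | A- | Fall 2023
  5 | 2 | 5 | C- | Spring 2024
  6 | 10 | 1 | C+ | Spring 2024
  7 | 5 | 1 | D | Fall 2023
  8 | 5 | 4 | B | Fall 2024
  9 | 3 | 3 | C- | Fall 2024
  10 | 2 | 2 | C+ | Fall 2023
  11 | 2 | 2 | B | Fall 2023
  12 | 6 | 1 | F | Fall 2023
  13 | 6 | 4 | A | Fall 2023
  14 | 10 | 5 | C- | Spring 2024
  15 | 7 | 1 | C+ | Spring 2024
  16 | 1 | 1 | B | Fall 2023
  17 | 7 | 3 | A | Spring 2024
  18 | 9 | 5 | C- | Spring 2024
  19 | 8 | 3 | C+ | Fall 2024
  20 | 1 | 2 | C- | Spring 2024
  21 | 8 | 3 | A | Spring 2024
SELECT c.id, p.name AS course, c.grade, c.semester FROM enrollments c JOIN courses p ON c.course_id = p.id

Execution result:
id | course | grade | semester
1 | CS 101 | D | Fall 2024
2 | Economics 201 | B+ | Fall 2024
3 | CS 101 | C | Fall 2024
4 | Economics 201 | A- | Fall 2023
5 | CS 101 | C- | Spring 2024
6 | Chemistry 101 | C+ | Spring 2024
7 | Chemistry 101 | D | Fall 2023
8 | Economics 201 | B | Fall 2024
9 | Statistics 101 | C- | Fall 2024
10 | Music 101 | C+ | Fall 2023
11 | Music 101 | B | Fall 2023
12 | Chemistry 101 | F | Fall 2023
13 | Economics 201 | A | Fall 2023
14 | CS 101 | C- | Spring 2024
15 | Chemistry 101 | C+ | Spring 2024
16 | Chemistry 101 | B | Fall 2023
17 | Statistics 101 | A | Spring 2024
18 | CS 101 | C- | Spring 2024
19 | Statistics 101 | C+ | Fall 2024
20 | Music 101 | C- | Spring 2024
21 | Statistics 101 | A | Spring 2024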